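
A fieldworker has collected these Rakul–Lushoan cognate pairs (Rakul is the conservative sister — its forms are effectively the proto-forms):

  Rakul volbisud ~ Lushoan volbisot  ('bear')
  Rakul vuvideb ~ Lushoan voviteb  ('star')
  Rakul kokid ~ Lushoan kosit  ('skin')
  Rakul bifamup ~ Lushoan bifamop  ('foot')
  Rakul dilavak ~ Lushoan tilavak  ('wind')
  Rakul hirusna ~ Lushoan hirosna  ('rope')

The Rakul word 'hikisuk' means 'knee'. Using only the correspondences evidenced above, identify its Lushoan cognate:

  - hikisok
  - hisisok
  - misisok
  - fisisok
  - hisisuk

kokid ~ kosit — Rakul k corresponds to Lushoan s between vowels (before a front vowel).
volbisud ~ volbisot, hirusna ~ hirosna — Rakul u corresponds to Lushoan o after a consonant, before a consonant other than r, m, n, p, b, f, v.
Applying these to Rakul 'hikisuk':
  hikisuk → hisisuk   (k→s between vowels (before a front vowel))
  hisisuk → hisisok   (u→o after a consonant, before a consonant other than r, m, n, p, b, f, v)
So the Lushoan cognate is 'hisisok'.

hisisok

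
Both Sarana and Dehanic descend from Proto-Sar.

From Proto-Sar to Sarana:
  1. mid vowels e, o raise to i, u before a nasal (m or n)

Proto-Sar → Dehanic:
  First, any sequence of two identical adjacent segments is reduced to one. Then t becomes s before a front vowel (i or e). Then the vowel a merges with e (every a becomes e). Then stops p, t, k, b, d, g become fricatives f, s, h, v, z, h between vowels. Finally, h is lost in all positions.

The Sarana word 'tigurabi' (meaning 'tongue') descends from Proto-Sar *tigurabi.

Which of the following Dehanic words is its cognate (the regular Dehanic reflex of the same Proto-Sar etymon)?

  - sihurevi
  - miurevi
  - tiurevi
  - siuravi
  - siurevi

Dehanic: start from *tigurabi.
  rule 1: no change — tigurabi
  rule 2 (palatalisation): tigurabi → sigurabi
  rule 3 (vowel merger): sigurabi → sigurebi
  rule 4 (intervocalic lenition): sigurebi → sihurevi
  rule 5 (h-loss): sihurevi → siurevi
  ⇒ Dehanic siurevi
Only 'siurevi' matches the regular Dehanic development of *tigurabi.

siurevi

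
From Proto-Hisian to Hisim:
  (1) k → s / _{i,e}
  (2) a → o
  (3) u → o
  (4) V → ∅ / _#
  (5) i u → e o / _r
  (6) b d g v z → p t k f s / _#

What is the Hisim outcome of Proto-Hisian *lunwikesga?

Hisim: *lunwikesga > lunwisesga > lunwisesgo > lonwisesgo > lonwisesg > lonwisesk  (by palatalisation, vowel merger, vowel merger, apocope, final devoicing)

lonwisesk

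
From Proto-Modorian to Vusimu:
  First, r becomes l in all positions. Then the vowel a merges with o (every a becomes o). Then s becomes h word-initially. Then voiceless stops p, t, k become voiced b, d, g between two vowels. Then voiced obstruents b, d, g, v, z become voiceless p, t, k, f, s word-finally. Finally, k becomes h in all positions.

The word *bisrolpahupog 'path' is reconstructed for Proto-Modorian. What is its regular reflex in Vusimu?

bislolpohuboh

Vusimu: start from *bisrolpahupog.
  rule 1 (unconditioned shift): bisrolpahupog → bislolpahupog
  rule 2 (vowel merger): bislolpahupog → bislolpohupog
  rule 3: no change — bislolpohupog
  rule 4 (intervocalic voicing): bislolpohupog → bislolpohubog
  rule 5 (final devoicing): bislolpohubog → bislolpohubok
  rule 6 (unconditioned shift): bislolpohubok → bislolpohuboh
  ⇒ Vusimu bislolpohuboh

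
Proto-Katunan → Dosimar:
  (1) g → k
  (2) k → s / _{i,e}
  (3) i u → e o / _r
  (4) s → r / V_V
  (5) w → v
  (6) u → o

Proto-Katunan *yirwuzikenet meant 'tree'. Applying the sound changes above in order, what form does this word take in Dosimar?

yervozirenet

Dosimar: start from *yirwuzikenet.
  rule 1: no change — yirwuzikenet
  rule 2 (palatalisation): yirwuzikenet → yirwuzisenet
  rule 3 (pre-rhotic lowering): yirwuzisenet → yerwuzisenet
  rule 4 (rhotacism): yerwuzisenet → yerwuzirenet
  rule 5 (unconditioned shift): yerwuzirenet → yervuzirenet
  rule 6 (vowel merger): yervuzirenet → yervozirenet
  ⇒ Dosimar yervozirenet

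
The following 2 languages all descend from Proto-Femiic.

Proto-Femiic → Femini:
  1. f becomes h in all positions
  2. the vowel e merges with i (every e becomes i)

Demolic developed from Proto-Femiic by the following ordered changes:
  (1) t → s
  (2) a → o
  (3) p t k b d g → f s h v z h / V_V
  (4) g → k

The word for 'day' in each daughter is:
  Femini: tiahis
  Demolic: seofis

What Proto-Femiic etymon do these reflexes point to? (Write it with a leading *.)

*teafis

Position 2: Femini has i, Demolic has e. Demolic preserves e here (none of its changes turn any other segment into e), so the proto-segment is *e.
Position 4: Femini has h, Demolic has f. Taking the neighbouring segments as reconstructed: Femini h could go back to *f or *h; Demolic f could go back to *p or *f — the one source consistent with every daughter is *f.
Continuing position by position gives *teafis; check it forward:
Femini: start from *teafis.
  rule 1 (unconditioned shift): teafis → teahis
  rule 2 (vowel merger): teahis → tiahis
  ⇒ Femini tiahis
Demolic: *teafis
  teafis → seafis   [unconditioned shift]
  seafis → seofis   [vowel merger]
  seofis (rule 3 does not apply)
  seofis (rule 4 does not apply)
  giving Demolic seofis.
*teafis is the unique common source.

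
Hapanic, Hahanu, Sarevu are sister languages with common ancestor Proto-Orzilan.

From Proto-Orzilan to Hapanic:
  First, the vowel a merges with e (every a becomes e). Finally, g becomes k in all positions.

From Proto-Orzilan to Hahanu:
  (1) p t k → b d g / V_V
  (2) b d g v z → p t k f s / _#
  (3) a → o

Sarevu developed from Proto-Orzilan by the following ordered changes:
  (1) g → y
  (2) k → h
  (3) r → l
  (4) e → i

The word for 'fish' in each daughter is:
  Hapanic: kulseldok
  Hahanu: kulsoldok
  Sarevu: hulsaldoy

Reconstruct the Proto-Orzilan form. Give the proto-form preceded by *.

*kulsaldog

Position 1: Hapanic has k, Hahanu has k, Sarevu has h. Taking the neighbouring segments as reconstructed: Hapanic k could go back to *k or *g; Hahanu k can only go back to *k; Sarevu h could go back to *k or *h — the one source consistent with every daughter is *k.
Position 9: Hapanic has k, Hahanu has k, Sarevu has y. Taking the neighbouring segments as reconstructed: Hapanic k could go back to *k or *g; Hahanu k could go back to *k or *g; Sarevu y could go back to *g or *y — the one source consistent with every daughter is *g.
This points to *kulsaldog. Verify forward in each daughter:
Hapanic: start from *kulsaldog.
  rule 1 (vowel merger): kulsaldog → kulseldog
  rule 2 (unconditioned shift): kulseldog → kulseldok
  ⇒ Hapanic kulseldok
Hahanu: *kulsaldog > kulsaldok > kulsoldok  (by final devoicing, vowel merger)
Sarevu: *kulsaldog > kulsaldoy > hulsaldoy  (by unconditioned shift, unconditioned shift)
Only *kulsaldog yields all of Hapanic kulseldok, Hahanu kulsoldok, Sarevu hulsaldoy.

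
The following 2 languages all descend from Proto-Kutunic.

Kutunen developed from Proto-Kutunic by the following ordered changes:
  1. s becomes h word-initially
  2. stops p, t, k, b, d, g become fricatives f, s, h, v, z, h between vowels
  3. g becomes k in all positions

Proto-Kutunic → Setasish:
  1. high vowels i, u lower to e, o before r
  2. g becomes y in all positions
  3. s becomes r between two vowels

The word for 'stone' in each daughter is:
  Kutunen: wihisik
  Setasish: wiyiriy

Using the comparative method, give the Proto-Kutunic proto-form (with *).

Position 7: Kutunen has k, Setasish has y. Taking the neighbouring segments as reconstructed: Kutunen k could go back to *k or *g; Setasish y could go back to *g or *y — the one source consistent with every daughter is *g.
Position 3: Kutunen has h, Setasish has y. Taking the neighbouring segments as reconstructed: Kutunen h could go back to *k or *g or *h; Setasish y could go back to *g or *y — the one source consistent with every daughter is *g.
Position 5: Kutunen has s, Setasish has r. Taking the neighbouring segments as reconstructed: Kutunen s could go back to *t or *s; Setasish r can only go back to *s — the one source consistent with every daughter is *s.
The remaining positions agree across the daughters. Check the candidate against every language:
Kutunen: start from *wigisig.
  rule 1: no change — wigisig
  rule 2 (intervocalic lenition): wigisig → wihisig
  rule 3 (unconditioned shift): wihisig → wihisik
  ⇒ Kutunen wihisik
Setasish: *wigisig
  wigisig (rule 1 does not apply)
  wigisig → wiyisiy   [unconditioned shift]
  wiyisiy → wiyiriy   [rhotacism]
  giving Setasish wiyiriy.
Only *wigisig yields all of Kutunen wihisik, Setasish wiyiriy.

*wigisig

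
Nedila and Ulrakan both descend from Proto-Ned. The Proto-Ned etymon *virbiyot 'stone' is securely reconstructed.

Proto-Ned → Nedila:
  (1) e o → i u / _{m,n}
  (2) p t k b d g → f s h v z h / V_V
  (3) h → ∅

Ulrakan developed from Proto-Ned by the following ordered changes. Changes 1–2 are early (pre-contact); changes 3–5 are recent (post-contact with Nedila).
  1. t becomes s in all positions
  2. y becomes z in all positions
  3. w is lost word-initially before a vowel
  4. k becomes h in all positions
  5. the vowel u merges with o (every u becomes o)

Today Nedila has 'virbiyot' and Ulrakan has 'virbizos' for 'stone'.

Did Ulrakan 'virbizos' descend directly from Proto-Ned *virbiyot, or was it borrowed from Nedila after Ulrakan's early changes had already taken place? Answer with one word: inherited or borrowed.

inherited

If inherited, *virbiyot would pass through all of Ulrakan's changes:
Ulrakan: *virbiyot > virbiyos > virbizos  (by unconditioned shift, unconditioned shift)
If borrowed from Nedila 'virbiyot' after the early changes, it would undergo only the recent ones:
  rule 3 (glide loss): no change (virbiyot)
  rule 4 (unconditioned shift): no change (virbiyot)
  rule 5 (vowel merger): no change (virbiyot)
  ⇒ as a loan: virbiyot
Ulrakan 'virbizos' matches the inherited outcome exactly, so it is an inherited cognate, not a loan.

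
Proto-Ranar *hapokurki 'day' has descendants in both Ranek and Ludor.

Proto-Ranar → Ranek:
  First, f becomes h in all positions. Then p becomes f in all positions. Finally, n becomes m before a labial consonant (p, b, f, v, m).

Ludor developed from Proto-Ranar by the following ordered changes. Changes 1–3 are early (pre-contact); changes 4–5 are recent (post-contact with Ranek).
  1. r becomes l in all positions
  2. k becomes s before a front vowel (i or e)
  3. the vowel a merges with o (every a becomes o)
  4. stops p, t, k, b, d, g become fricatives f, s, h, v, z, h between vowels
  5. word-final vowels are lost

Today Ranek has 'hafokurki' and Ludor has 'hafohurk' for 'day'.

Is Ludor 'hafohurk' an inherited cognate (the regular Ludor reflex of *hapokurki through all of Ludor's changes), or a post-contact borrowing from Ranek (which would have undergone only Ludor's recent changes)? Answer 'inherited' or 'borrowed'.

If inherited, *hapokurki would pass through all of Ludor's changes:
Ludor: *hapokurki
  hapokurki → hapokulki   [unconditioned shift]
  hapokulki → hapokulsi   [palatalisation]
  hapokulsi → hopokulsi   [vowel merger]
  hopokulsi → hofohulsi   [intervocalic lenition]
  hofohulsi → hofohuls   [apocope]
  giving Ludor hofohuls.
If borrowed from Ranek 'hafokurki' after the early changes, it would undergo only the recent ones:
  rule 4 (intervocalic lenition): hafokurki → hafohurki
  rule 5 (apocope): hafohurki → hafohurk
  ⇒ as a loan: hafohurk
Ludor 'hafohurk' matches the loan outcome 'hafohurk', not the inherited 'hofohuls' — it skipped the early Ludor changes, so it was borrowed from Ranek.

borrowed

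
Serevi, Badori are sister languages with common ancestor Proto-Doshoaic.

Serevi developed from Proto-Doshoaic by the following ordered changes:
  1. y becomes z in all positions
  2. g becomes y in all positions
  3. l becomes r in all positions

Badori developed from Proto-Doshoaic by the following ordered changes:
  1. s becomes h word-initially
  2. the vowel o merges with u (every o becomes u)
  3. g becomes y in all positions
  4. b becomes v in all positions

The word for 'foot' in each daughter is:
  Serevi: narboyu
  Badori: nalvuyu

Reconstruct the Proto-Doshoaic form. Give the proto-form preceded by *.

*nalbogu

Position 6: Serevi has y, Badori has y. In Serevi, y can only continue *g, so the proto-segment is *g.
Position 5: Serevi has o, Badori has u. Serevi preserves o here (none of its changes turn any other segment into o), so the proto-segment is *o.
Position 3: Serevi has r, Badori has l. Badori preserves l here (none of its changes turn any other segment into l), so the proto-segment is *l.
Verify the candidate proto-form against each daughter:
Serevi: *nalbogu
  nalbogu (rule 1 does not apply)
  nalbogu → nalboyu   [unconditioned shift]
  nalboyu → narboyu   [unconditioned shift]
  giving Serevi narboyu.
Badori: *nalbogu > nalbugu > nalbuyu > nalvuyu  (by vowel merger, unconditioned shift, unconditioned shift)
*nalbogu is the unique common source.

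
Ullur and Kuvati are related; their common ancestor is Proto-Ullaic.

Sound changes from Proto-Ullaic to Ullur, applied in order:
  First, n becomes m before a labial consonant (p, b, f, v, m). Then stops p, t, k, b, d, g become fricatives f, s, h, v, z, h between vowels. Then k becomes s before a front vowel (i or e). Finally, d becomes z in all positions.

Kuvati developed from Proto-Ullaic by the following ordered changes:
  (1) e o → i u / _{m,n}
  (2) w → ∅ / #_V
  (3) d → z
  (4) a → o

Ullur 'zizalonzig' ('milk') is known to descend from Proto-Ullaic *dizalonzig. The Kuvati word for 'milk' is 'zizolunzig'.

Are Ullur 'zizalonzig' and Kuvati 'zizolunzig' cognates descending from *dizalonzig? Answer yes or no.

yes

Derive the expected Kuvati reflex of *dizalonzig:
Kuvati: *dizalonzig > dizalunzig > zizalunzig > zizolunzig  (by pre-nasal raising, unconditioned shift, vowel merger)
Kuvati 'zizolunzig' matches the regular reflex exactly, so the pair is cognate.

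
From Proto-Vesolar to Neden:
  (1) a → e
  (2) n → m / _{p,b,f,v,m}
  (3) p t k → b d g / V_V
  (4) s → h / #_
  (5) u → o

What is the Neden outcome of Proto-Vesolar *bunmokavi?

bommogevi

Neden: start from *bunmokavi.
  rule 1 (vowel merger): bunmokavi → bunmokevi
  rule 2 (nasal place assimilation): bunmokevi → bummokevi
  rule 3 (intervocalic voicing): bummokevi → bummogevi
  rule 4: no change — bummogevi
  rule 5 (vowel merger): bummogevi → bommogevi
  ⇒ Neden bommogevi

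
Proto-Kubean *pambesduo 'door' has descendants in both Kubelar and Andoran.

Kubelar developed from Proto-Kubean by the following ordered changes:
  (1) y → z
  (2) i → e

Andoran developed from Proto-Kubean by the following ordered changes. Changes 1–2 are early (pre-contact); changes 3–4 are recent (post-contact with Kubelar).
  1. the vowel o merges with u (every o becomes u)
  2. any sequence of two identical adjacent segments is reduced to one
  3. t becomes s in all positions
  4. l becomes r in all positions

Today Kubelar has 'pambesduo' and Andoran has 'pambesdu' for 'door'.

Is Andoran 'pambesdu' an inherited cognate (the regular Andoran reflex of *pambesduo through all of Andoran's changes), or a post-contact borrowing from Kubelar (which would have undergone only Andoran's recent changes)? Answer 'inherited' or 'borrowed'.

If inherited, *pambesduo would pass through all of Andoran's changes:
Andoran: *pambesduo
  pambesduo → pambesduu   [vowel merger]
  pambesduu → pambesdu   [degemination]
  pambesdu (rule 3 does not apply)
  pambesdu (rule 4 does not apply)
  giving Andoran pambesdu.
If borrowed from Kubelar 'pambesduo' after the early changes, it would undergo only the recent ones:
  rule 3 (unconditioned shift): no change (pambesduo)
  rule 4 (unconditioned shift): no change (pambesduo)
  ⇒ as a loan: pambesduo
Andoran 'pambesdu' matches the inherited outcome exactly, so it is an inherited cognate, not a loan.

inherited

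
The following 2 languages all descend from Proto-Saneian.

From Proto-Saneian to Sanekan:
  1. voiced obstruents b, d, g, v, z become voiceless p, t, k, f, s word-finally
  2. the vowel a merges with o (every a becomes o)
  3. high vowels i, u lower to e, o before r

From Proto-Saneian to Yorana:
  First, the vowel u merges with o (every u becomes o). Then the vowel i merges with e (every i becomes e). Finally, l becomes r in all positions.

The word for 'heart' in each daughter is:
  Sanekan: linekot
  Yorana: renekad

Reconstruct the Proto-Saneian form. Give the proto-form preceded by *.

Position 2: Sanekan has i, Yorana has e. Sanekan preserves i here (none of its changes turn any other segment into i), so the proto-segment is *i.
Position 6: Sanekan has o, Yorana has a. Yorana preserves a here (none of its changes turn any other segment into a), so the proto-segment is *a.
Verify the candidate proto-form against each daughter:
Sanekan: start from *linekad.
  rule 1 (final devoicing): linekad → linekat
  rule 2 (vowel merger): linekat → linekot
  rule 3: no change — linekot
  ⇒ Sanekan linekot
Yorana: *linekad
  linekad (rule 1 does not apply)
  linekad → lenekad   [vowel merger]
  lenekad → renekad   [unconditioned shift]
  giving Yorana renekad.
*linekad is the unique common source.

*linekad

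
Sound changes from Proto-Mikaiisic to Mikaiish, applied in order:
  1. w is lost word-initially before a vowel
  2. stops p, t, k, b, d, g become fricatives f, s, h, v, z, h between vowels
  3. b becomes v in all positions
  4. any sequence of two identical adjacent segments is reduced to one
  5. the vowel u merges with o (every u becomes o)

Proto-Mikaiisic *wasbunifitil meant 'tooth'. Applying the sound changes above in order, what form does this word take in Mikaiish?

asvonifisil

Mikaiish: start from *wasbunifitil.
  rule 1 (glide loss): wasbunifitil → asbunifitil
  rule 2 (intervocalic lenition): asbunifitil → asbunifisil
  rule 3 (unconditioned shift): asbunifisil → asvunifisil
  rule 4: no change — asvunifisil
  rule 5 (vowel merger): asvunifisil → asvonifisil
  ⇒ Mikaiish asvonifisil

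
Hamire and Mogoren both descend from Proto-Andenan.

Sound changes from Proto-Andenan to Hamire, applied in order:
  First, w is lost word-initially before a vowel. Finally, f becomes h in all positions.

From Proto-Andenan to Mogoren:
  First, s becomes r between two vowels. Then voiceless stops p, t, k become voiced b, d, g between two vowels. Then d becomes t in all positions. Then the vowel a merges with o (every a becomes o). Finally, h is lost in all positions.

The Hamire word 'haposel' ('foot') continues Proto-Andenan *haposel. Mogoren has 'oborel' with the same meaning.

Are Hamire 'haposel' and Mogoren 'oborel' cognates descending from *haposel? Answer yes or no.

yes

Derive the expected Mogoren reflex of *haposel:
Mogoren: *haposel
  haposel → haporel   [rhotacism]
  haporel → haborel   [intervocalic voicing]
  haborel (rule 3 does not apply)
  haborel → hoborel   [vowel merger]
  hoborel → oborel   [h-loss]
  giving Mogoren oborel.
Mogoren 'oborel' matches the regular reflex exactly, so the pair is cognate.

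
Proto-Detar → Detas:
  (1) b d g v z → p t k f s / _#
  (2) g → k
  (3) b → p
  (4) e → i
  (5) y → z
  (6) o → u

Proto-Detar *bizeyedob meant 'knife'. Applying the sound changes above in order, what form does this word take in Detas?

pizizidup

Detas: *bizeyedob
  bizeyedob → bizeyedop   [final devoicing]
  bizeyedop (rule 2 does not apply)
  bizeyedop → pizeyedop   [unconditioned shift]
  pizeyedop → piziyidop   [vowel merger]
  piziyidop → pizizidop   [unconditioned shift]
  pizizidop → pizizidup   [vowel merger]
  giving Detas pizizidup.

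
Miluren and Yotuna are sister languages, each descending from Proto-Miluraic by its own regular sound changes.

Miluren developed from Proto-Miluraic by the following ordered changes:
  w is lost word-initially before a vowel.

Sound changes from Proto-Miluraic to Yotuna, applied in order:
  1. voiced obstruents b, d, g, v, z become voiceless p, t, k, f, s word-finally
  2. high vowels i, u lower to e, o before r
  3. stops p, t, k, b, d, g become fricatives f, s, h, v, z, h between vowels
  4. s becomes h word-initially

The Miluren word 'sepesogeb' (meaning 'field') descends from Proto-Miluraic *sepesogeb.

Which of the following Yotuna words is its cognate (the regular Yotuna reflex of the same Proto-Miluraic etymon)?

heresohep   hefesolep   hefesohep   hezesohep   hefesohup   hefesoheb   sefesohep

Yotuna: *sepesogeb
  sepesogeb → sepesogep   [final devoicing]
  sepesogep (rule 2 does not apply)
  sepesogep → sefesohep   [intervocalic lenition]
  sefesohep → hefesohep   [debuccalisation]
  giving Yotuna hefesohep.
Among the options, 'hefesohep' alone shows every Yotuna change applied in order.

hefesohep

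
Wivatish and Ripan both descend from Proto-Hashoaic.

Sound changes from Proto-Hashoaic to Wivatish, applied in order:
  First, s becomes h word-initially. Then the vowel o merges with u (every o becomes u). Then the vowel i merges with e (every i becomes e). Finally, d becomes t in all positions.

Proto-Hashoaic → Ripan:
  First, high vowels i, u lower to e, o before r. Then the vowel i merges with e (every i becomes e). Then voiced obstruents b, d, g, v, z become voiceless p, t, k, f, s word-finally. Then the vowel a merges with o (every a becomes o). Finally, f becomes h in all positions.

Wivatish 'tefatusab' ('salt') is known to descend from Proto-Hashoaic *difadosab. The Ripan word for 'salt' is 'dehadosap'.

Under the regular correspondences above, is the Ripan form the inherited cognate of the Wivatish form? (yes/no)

no

Derive the expected Ripan reflex of *difadosab:
Ripan: *difadosab
  difadosab (rule 1 does not apply)
  difadosab → defadosab   [vowel merger]
  defadosab → defadosap   [final devoicing]
  defadosap → defodosop   [vowel merger]
  defodosop → dehodosop   [unconditioned shift]
  giving Ripan dehodosop.
The regular Ripan reflex would be 'dehodosop', but the attested form is 'dehadosap'. The correspondence is irregular, so they are not cognates (the Ripan form has a different source).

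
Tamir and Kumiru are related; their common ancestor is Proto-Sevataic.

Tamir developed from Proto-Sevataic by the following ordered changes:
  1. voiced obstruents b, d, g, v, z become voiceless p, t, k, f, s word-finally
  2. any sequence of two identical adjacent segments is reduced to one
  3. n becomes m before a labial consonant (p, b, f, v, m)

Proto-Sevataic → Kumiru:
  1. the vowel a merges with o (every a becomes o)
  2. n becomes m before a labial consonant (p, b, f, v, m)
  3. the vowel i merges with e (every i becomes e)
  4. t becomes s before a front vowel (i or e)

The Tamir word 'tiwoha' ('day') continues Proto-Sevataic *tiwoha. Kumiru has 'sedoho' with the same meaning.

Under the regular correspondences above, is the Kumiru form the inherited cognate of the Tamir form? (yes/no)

Derive the expected Kumiru reflex of *tiwoha:
Kumiru: start from *tiwoha.
  rule 1 (vowel merger): tiwoha → tiwoho
  rule 2: no change — tiwoho
  rule 3 (vowel merger): tiwoho → tewoho
  rule 4 (palatalisation): tewoho → sewoho
  ⇒ Kumiru sewoho
The regular Kumiru reflex would be 'sewoho', but the attested form is 'sedoho'. The correspondence is irregular, so they are not cognates (the Kumiru form has a different source).

no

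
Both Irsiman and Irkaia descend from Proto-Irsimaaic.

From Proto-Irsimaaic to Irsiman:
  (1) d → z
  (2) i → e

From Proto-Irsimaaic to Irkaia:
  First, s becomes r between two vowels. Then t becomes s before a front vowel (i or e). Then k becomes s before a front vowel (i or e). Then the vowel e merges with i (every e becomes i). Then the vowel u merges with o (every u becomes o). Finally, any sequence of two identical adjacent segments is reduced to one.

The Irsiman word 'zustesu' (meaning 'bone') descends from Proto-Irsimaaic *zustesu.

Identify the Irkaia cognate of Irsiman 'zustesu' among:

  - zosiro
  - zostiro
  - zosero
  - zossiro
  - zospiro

Irkaia: *zustesu > zusteru > zusseru > zussiru > zossiro > zosiro  (by rhotacism, palatalisation, vowel merger, vowel merger, degemination)
The other candidates each miss or misapply at least one Irkaia change.

zosiro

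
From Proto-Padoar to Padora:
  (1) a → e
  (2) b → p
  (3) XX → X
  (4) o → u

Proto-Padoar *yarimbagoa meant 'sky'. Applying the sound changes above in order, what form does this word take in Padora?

Padora: *yarimbagoa > yerimbegoe > yerimpegoe > yerimpegue  (by vowel merger, unconditioned shift, vowel merger)

yerimpegue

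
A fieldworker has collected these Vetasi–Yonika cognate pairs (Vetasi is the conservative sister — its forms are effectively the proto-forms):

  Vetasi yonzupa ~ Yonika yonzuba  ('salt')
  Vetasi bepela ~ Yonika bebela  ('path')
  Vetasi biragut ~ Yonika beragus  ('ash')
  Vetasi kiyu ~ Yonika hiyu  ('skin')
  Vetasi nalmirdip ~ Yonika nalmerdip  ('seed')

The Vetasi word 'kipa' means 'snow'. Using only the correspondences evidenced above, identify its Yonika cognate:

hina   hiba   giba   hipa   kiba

kiyu ~ hiyu — Vetasi k corresponds to Yonika h word-initially before a front vowel.
yonzupa ~ yonzuba — Vetasi p corresponds to Yonika b between vowels (before a back vowel).
Applying these to Vetasi 'kipa':
  kipa → hipa   (k→h word-initially before a front vowel)
  hipa → hiba   (p→b between vowels (before a back vowel))
So the Yonika cognate is 'hiba'.

hiba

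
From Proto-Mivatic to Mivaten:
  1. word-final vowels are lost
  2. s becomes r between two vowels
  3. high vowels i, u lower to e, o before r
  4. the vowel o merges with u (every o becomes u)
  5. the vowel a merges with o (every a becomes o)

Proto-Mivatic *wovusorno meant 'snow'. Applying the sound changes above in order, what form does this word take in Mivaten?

Mivaten: *wovusorno
  wovusorno → wovusorn   [apocope]
  wovusorn → wovurorn   [rhotacism]
  wovurorn → wovororn   [pre-rhotic lowering]
  wovororn → wuvururn   [vowel merger]
  wuvururn (rule 5 does not apply)
  giving Mivaten wuvururn.

wuvururn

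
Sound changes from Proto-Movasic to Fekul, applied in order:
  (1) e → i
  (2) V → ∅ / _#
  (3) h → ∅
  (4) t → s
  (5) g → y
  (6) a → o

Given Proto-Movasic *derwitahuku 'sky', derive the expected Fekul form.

Fekul: start from *derwitahuku.
  rule 1 (vowel merger): derwitahuku → dirwitahuku
  rule 2 (apocope): dirwitahuku → dirwitahuk
  rule 3 (h-loss): dirwitahuk → dirwitauk
  rule 4 (unconditioned shift): dirwitauk → dirwisauk
  rule 5: no change — dirwisauk
  rule 6 (vowel merger): dirwisauk → dirwisouk
  ⇒ Fekul dirwisouk

dirwisouk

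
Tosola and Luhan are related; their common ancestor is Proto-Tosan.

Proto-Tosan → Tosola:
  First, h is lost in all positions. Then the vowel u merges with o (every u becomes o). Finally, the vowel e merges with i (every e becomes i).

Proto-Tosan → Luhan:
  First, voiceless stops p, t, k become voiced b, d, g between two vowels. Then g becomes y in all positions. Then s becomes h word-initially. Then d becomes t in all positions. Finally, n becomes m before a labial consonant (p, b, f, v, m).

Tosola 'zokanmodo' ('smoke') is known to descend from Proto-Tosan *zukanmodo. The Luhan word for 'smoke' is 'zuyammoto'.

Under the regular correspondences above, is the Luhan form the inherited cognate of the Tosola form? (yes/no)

yes

Derive the expected Luhan reflex of *zukanmodo:
Luhan: *zukanmodo > zuganmodo > zuyanmodo > zuyanmoto > zuyammoto  (by intervocalic voicing, unconditioned shift, unconditioned shift, nasal place assimilation)
Luhan 'zuyammoto' matches the regular reflex exactly, so the pair is cognate.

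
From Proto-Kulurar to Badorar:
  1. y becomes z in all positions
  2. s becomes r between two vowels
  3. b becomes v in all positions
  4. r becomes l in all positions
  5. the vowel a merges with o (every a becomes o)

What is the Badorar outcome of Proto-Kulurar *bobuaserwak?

vovuolelwok

Badorar: start from *bobuaserwak.
  rule 1: no change — bobuaserwak
  rule 2 (rhotacism): bobuaserwak → bobuarerwak
  rule 3 (unconditioned shift): bobuarerwak → vovuarerwak
  rule 4 (unconditioned shift): vovuarerwak → vovualelwak
  rule 5 (vowel merger): vovualelwak → vovuolelwok
  ⇒ Badorar vovuolelwok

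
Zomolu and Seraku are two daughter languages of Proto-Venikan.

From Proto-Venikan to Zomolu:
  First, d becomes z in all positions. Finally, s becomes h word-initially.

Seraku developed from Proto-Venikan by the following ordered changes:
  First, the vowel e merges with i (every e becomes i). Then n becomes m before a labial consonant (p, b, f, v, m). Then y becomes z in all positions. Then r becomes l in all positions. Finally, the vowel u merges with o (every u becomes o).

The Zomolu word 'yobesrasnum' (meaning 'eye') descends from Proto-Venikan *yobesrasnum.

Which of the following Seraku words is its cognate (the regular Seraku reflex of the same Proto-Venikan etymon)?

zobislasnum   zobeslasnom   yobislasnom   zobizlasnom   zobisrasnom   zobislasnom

Seraku: *yobesrasnum > yobisrasnum > zobisrasnum > zobislasnum > zobislasnom  (by vowel merger, unconditioned shift, unconditioned shift, vowel merger)
Only 'zobislasnom' matches the regular Seraku development of *yobesrasnum.

zobislasnom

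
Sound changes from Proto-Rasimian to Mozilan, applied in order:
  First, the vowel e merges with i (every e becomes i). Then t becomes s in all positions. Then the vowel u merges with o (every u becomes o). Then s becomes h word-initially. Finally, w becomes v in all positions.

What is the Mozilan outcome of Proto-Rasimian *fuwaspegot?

fovaspigos

Mozilan: *fuwaspegot
  fuwaspegot → fuwaspigot   [vowel merger]
  fuwaspigot → fuwaspigos   [unconditioned shift]
  fuwaspigos → fowaspigos   [vowel merger]
  fowaspigos (rule 4 does not apply)
  fowaspigos → fovaspigos   [unconditioned shift]
  giving Mozilan fovaspigos.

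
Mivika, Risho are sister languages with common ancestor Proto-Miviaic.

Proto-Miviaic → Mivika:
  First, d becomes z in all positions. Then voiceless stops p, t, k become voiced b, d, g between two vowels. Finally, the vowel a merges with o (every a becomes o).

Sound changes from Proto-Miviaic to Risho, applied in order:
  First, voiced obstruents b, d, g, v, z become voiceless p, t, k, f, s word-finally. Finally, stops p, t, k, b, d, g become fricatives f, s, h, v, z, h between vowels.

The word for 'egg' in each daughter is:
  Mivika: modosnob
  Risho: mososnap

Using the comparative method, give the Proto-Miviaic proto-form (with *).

Position 3: Mivika has d, Risho has s. In Mivika, d can only continue *t, so the proto-segment is *t.
Position 7: Mivika has o, Risho has a. Risho preserves a here (none of its changes turn any other segment into a), so the proto-segment is *a.
Verify the candidate proto-form against each daughter:
Mivika: *motosnab
  motosnab (rule 1 does not apply)
  motosnab → modosnab   [intervocalic voicing]
  modosnab → modosnob   [vowel merger]
  giving Mivika modosnob.
Risho: *motosnab
  motosnab → motosnap   [final devoicing]
  motosnap → mososnap   [intervocalic lenition]
  giving Risho mososnap.
Only *motosnab yields all of Mivika modosnob, Risho mososnap.

*motosnab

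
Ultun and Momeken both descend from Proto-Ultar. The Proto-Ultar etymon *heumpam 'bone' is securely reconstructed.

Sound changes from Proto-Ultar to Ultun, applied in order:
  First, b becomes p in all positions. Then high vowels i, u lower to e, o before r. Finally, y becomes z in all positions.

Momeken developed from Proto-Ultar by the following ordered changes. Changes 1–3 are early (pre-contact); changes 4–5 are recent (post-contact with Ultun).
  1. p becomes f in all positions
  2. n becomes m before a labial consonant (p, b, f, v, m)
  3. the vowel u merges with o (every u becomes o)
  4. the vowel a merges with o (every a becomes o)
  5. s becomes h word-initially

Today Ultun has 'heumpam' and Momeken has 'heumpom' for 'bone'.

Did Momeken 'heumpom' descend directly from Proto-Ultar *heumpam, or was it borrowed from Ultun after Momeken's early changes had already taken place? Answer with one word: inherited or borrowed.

borrowed

If inherited, *heumpam would pass through all of Momeken's changes:
Momeken: start from *heumpam.
  rule 1 (unconditioned shift): heumpam → heumfam
  rule 2: no change — heumfam
  rule 3 (vowel merger): heumfam → heomfam
  rule 4 (vowel merger): heomfam → heomfom
  rule 5: no change — heomfom
  ⇒ Momeken heomfom
If borrowed from Ultun 'heumpam' after the early changes, it would undergo only the recent ones:
  rule 4 (vowel merger): heumpam → heumpom
  rule 5 (debuccalisation): no change (heumpom)
  ⇒ as a loan: heumpom
Momeken 'heumpom' matches the loan outcome 'heumpom', not the inherited 'heomfom' — it skipped the early Momeken changes, so it was borrowed from Ultun.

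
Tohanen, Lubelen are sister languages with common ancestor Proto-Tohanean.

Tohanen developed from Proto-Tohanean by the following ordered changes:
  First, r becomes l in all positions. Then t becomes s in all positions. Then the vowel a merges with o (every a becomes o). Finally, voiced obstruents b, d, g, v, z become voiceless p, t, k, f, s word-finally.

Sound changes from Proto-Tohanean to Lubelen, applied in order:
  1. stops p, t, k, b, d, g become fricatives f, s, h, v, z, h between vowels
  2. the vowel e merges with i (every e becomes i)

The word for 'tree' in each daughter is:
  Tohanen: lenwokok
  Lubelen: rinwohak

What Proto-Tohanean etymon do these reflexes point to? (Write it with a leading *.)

*renwokak

Position 7: Tohanen has o, Lubelen has a. Lubelen preserves a here (none of its changes turn any other segment into a), so the proto-segment is *a.
Position 6: Tohanen has k, Lubelen has h. Taking the neighbouring segments as reconstructed: Tohanen k can only go back to *k; Lubelen h could go back to *k or *g or *h — the one source consistent with every daughter is *k.
Verify the candidate proto-form against each daughter:
Tohanen: start from *renwokak.
  rule 1 (unconditioned shift): renwokak → lenwokak
  rule 2: no change — lenwokak
  rule 3 (vowel merger): lenwokak → lenwokok
  rule 4: no change — lenwokok
  ⇒ Tohanen lenwokok
Lubelen: *renwokak > renwohak > rinwohak  (by intervocalic lenition, vowel merger)
No other proto-form is consistent with every reflex, so the reconstruction is *renwokak.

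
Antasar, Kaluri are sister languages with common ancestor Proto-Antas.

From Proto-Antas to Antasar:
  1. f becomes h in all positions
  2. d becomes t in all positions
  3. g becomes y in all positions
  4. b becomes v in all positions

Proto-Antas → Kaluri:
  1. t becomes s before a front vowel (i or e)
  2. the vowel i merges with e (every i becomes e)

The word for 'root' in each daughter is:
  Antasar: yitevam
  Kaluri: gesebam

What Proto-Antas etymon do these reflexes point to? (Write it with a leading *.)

*gitebam

Position 2: Antasar has i, Kaluri has e. Antasar preserves i here (none of its changes turn any other segment into i), so the proto-segment is *i.
Position 5: Antasar has v, Kaluri has b. Kaluri preserves b here (none of its changes turn any other segment into b), so the proto-segment is *b.
Position 3: Antasar has t, Kaluri has s. Taking the neighbouring segments as reconstructed: Antasar t could go back to *t or *d; Kaluri s could go back to *t or *s — the one source consistent with every daughter is *t.
Verify the candidate proto-form against each daughter:
Antasar: *gitebam > yitebam > yitevam  (by unconditioned shift, unconditioned shift)
Kaluri: *gitebam
  gitebam → gisebam   [palatalisation]
  gisebam → gesebam   [vowel merger]
  giving Kaluri gesebam.
*gitebam is the unique common source.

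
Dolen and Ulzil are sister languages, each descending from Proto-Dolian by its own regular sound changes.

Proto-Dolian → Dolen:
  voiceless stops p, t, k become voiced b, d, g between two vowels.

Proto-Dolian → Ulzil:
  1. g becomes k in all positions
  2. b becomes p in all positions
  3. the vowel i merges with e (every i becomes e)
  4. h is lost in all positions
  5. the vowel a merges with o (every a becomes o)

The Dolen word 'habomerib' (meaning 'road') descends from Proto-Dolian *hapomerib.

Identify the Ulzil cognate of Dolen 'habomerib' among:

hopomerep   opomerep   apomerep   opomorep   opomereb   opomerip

Ulzil: *hapomerib
  hapomerib (rule 1 does not apply)
  hapomerib → hapomerip   [unconditioned shift]
  hapomerip → hapomerep   [vowel merger]
  hapomerep → apomerep   [h-loss]
  apomerep → opomerep   [vowel merger]
  giving Ulzil opomerep.

opomerep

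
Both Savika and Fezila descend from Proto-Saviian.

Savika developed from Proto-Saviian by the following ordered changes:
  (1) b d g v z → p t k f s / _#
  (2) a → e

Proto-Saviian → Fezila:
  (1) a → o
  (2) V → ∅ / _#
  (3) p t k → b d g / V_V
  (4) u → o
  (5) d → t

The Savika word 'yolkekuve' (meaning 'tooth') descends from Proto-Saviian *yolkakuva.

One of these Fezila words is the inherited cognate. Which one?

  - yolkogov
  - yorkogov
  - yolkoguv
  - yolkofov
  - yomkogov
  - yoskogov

yolkogov

Fezila: start from *yolkakuva.
  rule 1 (vowel merger): yolkakuva → yolkokuvo
  rule 2 (apocope): yolkokuvo → yolkokuv
  rule 3 (intervocalic voicing): yolkokuv → yolkoguv
  rule 4 (vowel merger): yolkoguv → yolkogov
  rule 5: no change — yolkogov
  ⇒ Fezila yolkogov
Only 'yolkogov' matches the regular Fezila development of *yolkakuva.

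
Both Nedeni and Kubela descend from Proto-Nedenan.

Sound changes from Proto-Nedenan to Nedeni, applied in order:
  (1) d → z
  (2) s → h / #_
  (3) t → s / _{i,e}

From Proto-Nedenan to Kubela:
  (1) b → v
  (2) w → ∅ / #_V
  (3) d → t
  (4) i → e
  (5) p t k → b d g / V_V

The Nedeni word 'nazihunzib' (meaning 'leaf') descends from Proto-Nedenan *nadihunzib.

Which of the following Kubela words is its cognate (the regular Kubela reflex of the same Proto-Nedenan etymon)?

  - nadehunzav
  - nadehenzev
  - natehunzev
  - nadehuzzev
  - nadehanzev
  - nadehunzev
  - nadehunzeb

nadehunzev

Kubela: start from *nadihunzib.
  rule 1 (unconditioned shift): nadihunzib → nadihunziv
  rule 2: no change — nadihunziv
  rule 3 (unconditioned shift): nadihunziv → natihunziv
  rule 4 (vowel merger): natihunziv → natehunzev
  rule 5 (intervocalic voicing): natehunzev → nadehunzev
  ⇒ Kubela nadehunzev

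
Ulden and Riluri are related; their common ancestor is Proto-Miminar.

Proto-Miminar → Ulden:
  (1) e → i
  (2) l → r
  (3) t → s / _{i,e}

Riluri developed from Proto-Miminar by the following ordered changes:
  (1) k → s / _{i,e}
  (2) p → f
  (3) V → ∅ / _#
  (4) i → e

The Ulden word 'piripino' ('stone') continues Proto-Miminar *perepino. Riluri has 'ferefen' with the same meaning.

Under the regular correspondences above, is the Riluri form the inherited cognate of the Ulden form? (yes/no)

yes

Derive the expected Riluri reflex of *perepino:
Riluri: start from *perepino.
  rule 1: no change — perepino
  rule 2 (unconditioned shift): perepino → ferefino
  rule 3 (apocope): ferefino → ferefin
  rule 4 (vowel merger): ferefin → ferefen
  ⇒ Riluri ferefen
Riluri 'ferefen' matches the regular reflex exactly, so the pair is cognate.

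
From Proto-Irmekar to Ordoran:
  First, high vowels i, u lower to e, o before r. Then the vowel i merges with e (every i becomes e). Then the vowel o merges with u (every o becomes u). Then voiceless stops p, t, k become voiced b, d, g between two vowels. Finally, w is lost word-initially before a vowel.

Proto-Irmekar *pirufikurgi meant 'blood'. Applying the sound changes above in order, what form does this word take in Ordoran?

Ordoran: *pirufikurgi > perufikorgi > perufekorge > perufekurge > perufegurge  (by pre-rhotic lowering, vowel merger, vowel merger, intervocalic voicing)

perufegurge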